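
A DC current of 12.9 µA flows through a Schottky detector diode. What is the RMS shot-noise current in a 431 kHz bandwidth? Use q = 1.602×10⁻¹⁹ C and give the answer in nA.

I_n = √(2qI·B)
2qI·B = 2 × 1.602×10⁻¹⁹ × 1.29×10⁻⁵ × 4.31×10⁵ = 1.78×10⁻¹⁸ A²
I_n = √(1.78×10⁻¹⁸) = 1.33×10⁻⁹ A = 1.33 nA

1.33 nA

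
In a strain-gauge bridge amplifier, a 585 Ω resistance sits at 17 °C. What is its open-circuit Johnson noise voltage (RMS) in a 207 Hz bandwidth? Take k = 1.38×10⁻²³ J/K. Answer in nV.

T = 17 °C + 273.15 = 290.15 K
V_n = √(4kTRB)
4kTRB = 4 × 1.38×10⁻²³ × 290.15 × 5.85×10² × 2.07×10² = 1.94×10⁻¹⁵ V²
V_n = √(1.94×10⁻¹⁵) = 4.40×10⁻⁸ V = 44.0 nV

44.0 nV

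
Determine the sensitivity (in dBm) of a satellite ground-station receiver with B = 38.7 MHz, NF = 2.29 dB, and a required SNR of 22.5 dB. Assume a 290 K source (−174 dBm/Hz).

−73.3 dBm

Sensitivity = −174 + 10 log₁₀(B) + NF + SNR_min
= −174 + 75.88 + 2.29 + 22.5
= −73.33 dBm → −73.3 dBm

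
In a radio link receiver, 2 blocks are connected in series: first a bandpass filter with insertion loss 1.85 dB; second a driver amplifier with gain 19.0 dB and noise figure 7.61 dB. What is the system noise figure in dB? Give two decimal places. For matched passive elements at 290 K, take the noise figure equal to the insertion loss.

9.46 dB

Convert to linear (a loss of L dB is a gain of −L dB): F_i = 10^(NF_i/10), G_i = 10^(G_i,dB/10)
  Stage 1: F_1 = 10^(1.85/10) = 1.531, G_1 = 10^(−1.85/10) = 0.6531
  Stage 2: F_2 = 10^(7.61/10) = 5.768, G_2 = 10^(19.0/10) = 79.43
Friis cascade:
  F = 1.531 + (5.768 − 1)/0.6531 = 8.831
NF = 10 log₁₀(8.831) = 9.46 dB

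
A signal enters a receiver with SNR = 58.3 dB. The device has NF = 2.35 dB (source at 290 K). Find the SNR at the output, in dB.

55.95 dB

By definition F = SNR_in/SNR_out, so in dB: SNR_out = SNR_in − NF
SNR_out = 58.3 − 2.35 = 55.95 dB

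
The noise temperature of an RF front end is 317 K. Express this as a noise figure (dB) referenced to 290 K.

3.21 dB

F = 1 + T_e/T₀ = 1 + 317/290 = 2.0931
NF = 10 log₁₀(2.0931) = 3.21 dB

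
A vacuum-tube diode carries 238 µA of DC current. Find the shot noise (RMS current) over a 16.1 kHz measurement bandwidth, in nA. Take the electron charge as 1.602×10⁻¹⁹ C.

1.11 nA

I_n = √(2qI·B)
2qI·B = 2 × 1.602×10⁻¹⁹ × 2.38×10⁻⁴ × 1.61×10⁴ = 1.23×10⁻¹⁸ A²
I_n = √(1.23×10⁻¹⁸) = 1.11×10⁻⁹ A = 1.11 nA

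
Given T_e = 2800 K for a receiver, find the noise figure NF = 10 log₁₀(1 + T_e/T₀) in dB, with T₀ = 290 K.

F = 1 + T_e/T₀ = 1 + 2800/290 = 10.6552
NF = 10 log₁₀(10.6552) = 10.28 dB

10.28 dB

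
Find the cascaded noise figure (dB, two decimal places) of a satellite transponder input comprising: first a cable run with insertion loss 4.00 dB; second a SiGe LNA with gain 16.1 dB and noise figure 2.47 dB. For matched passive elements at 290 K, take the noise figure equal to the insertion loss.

6.47 dB

Convert to linear (a loss of L dB is a gain of −L dB): F_i = 10^(NF_i/10), G_i = 10^(G_i,dB/10)
  Stage 1: F_1 = 10^(4.00/10) = 2.512, G_1 = 10^(−4.00/10) = 0.3981
  Stage 2: F_2 = 10^(2.47/10) = 1.766, G_2 = 10^(16.1/10) = 40.74
Friis cascade:
  F = 2.512 + (1.766 − 1)/0.3981 = 4.436
NF = 10 log₁₀(4.436) = 6.47 dB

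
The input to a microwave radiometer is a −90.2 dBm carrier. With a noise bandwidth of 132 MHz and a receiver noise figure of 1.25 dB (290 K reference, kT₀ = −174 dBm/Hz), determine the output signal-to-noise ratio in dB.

1.3 dB

Noise floor: N = −174 + 10 log₁₀(B) + NF
10 log₁₀(1.32×10⁸) = 81.21 dB
N = −174 + 81.21 + 1.25 = −91.54 dBm
SNR = P_sig − N = −90.2 − (−91.54) = 1.34 dB → 1.3 dB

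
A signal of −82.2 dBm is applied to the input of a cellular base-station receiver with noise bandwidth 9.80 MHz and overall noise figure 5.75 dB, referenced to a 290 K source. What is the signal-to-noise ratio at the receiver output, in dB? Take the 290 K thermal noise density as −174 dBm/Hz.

Noise floor: N = −174 + 10 log₁₀(B) + NF
10 log₁₀(9.80×10⁶) = 69.91 dB
N = −174 + 69.91 + 5.75 = −98.34 dBm
SNR = P_sig − N = −82.2 − (−98.34) = 16.14 dB → 16.1 dB

16.1 dB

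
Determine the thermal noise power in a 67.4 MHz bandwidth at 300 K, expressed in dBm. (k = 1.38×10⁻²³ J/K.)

−95.5 dBm

P_n = kTB = 1.38×10⁻²³ × 300 × 6.74×10⁷ = 2.79×10⁻¹³ W
In dBm: 10 log₁₀(2.79×10⁻¹³ / 10⁻³) = −95.5 dBm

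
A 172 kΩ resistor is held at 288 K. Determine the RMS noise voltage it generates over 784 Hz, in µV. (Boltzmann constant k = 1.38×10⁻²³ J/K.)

V_n = √(4kTRB)
4kTRB = 4 × 1.38×10⁻²³ × 288 × 1.72×10⁵ × 7.84×10² = 2.14×10⁻¹² V²
V_n = √(2.14×10⁻¹²) = 1.46×10⁻⁶ V = 1.46 µV

1.46 µV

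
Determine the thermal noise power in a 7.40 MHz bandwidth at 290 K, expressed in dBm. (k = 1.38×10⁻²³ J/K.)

P_n = kTB = 1.38×10⁻²³ × 290 × 7.40×10⁶ = 2.96×10⁻¹⁴ W
In dBm: 10 log₁₀(2.96×10⁻¹⁴ / 10⁻³) = −105.3 dBm

−105.3 dBm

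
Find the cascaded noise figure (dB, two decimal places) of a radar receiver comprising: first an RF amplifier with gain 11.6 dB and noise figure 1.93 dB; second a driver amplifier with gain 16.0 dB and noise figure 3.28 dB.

2.14 dB

Convert to linear (a loss of L dB is a gain of −L dB): F_i = 10^(NF_i/10), G_i = 10^(G_i,dB/10)
  Stage 1: F_1 = 10^(1.93/10) = 1.560, G_1 = 10^(11.6/10) = 14.45
  Stage 2: F_2 = 10^(3.28/10) = 2.128, G_2 = 10^(16.0/10) = 39.81
Friis cascade:
  F = 1.560 + (2.128 − 1)/14.45 = 1.638
NF = 10 log₁₀(1.638) = 2.14 dB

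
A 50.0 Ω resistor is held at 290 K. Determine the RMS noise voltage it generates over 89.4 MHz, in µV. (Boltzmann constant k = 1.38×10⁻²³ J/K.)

8.46 µV

V_n = √(4kTRB)
4kTRB = 4 × 1.38×10⁻²³ × 290 × 5.00×10¹ × 8.94×10⁷ = 7.16×10⁻¹¹ V²
V_n = √(7.16×10⁻¹¹) = 8.46×10⁻⁶ V = 8.46 µV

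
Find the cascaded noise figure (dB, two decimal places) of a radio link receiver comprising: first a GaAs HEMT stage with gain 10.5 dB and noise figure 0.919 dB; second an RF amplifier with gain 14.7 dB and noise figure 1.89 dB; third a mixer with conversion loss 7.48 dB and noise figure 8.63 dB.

1.15 dB

Convert to linear (a loss of L dB is a gain of −L dB): F_i = 10^(NF_i/10), G_i = 10^(G_i,dB/10)
  Stage 1: F_1 = 10^(0.919/10) = 1.236, G_1 = 10^(10.5/10) = 11.22
  Stage 2: F_2 = 10^(1.89/10) = 1.545, G_2 = 10^(14.7/10) = 29.51
  Stage 3: F_3 = 10^(8.63/10) = 7.295, G_3 = 10^(−7.48/10) = 0.1786
Friis cascade:
  F = 1.236 + (1.545 − 1)/11.22 + (7.295 − 1)/331.1 = 1.303
NF = 10 log₁₀(1.303) = 1.15 dB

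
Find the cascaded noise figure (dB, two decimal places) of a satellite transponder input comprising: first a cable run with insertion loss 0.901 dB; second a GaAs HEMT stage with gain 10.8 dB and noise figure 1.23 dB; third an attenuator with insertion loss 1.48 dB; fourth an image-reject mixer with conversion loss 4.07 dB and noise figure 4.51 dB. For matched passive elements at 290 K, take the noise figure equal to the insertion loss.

2.87 dB

Convert to linear (a loss of L dB is a gain of −L dB): F_i = 10^(NF_i/10), G_i = 10^(G_i,dB/10)
  Stage 1: F_1 = 10^(0.901/10) = 1.231, G_1 = 10^(−0.901/10) = 0.8126
  Stage 2: F_2 = 10^(1.23/10) = 1.327, G_2 = 10^(10.8/10) = 12.02
  Stage 3: F_3 = 10^(1.48/10) = 1.406, G_3 = 10^(−1.48/10) = 0.7112
  Stage 4: F_4 = 10^(4.51/10) = 2.825, G_4 = 10^(−4.07/10) = 0.3917
Friis cascade:
  F = 1.231 + (1.327 − 1)/0.8126 + (1.406 − 1)/9.770 + (2.825 − 1)/6.949 = 1.938
NF = 10 log₁₀(1.938) = 2.87 dB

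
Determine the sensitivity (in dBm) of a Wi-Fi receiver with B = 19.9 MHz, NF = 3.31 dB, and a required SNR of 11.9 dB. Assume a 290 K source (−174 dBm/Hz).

−85.8 dBm

Sensitivity = −174 + 10 log₁₀(B) + NF + SNR_min
= −174 + 72.99 + 3.31 + 11.9
= −85.80 dBm → −85.8 dBm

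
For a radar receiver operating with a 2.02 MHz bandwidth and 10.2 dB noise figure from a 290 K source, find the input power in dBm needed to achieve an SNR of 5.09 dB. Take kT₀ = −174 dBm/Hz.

Sensitivity = −174 + 10 log₁₀(B) + NF + SNR_min
= −174 + 63.05 + 10.2 + 5.09
= −95.66 dBm → −95.7 dBm

−95.7 dBm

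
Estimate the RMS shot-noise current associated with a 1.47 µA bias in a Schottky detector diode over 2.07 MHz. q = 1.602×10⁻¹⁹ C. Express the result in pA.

I_n = √(2qI·B)
2qI·B = 2 × 1.602×10⁻¹⁹ × 1.47×10⁻⁶ × 2.07×10⁶ = 9.75×10⁻¹⁹ A²
I_n = √(9.75×10⁻¹⁹) = 9.87×10⁻¹⁰ A = 987 pA

987 pA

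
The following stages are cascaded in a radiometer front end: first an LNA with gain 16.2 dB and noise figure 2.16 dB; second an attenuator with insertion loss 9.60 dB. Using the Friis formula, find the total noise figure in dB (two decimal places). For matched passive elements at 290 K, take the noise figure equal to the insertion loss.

Convert to linear (a loss of L dB is a gain of −L dB): F_i = 10^(NF_i/10), G_i = 10^(G_i,dB/10)
  Stage 1: F_1 = 10^(2.16/10) = 1.644, G_1 = 10^(16.2/10) = 41.69
  Stage 2: F_2 = 10^(9.60/10) = 9.120, G_2 = 10^(−9.60/10) = 0.1096
Friis cascade:
  F = 1.644 + (9.120 − 1)/41.69 = 1.839
NF = 10 log₁₀(1.839) = 2.65 dB

2.65 dB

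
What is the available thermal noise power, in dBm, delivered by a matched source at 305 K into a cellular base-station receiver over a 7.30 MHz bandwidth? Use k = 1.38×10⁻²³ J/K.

−105.1 dBm

P_n = kTB = 1.38×10⁻²³ × 305 × 7.30×10⁶ = 3.07×10⁻¹⁴ W
In dBm: 10 log₁₀(3.07×10⁻¹⁴ / 10⁻³) = −105.1 dBm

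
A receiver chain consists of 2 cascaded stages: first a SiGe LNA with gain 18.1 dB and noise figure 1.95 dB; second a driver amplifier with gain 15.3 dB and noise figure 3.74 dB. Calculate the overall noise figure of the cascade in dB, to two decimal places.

2.01 dB

Convert to linear (a loss of L dB is a gain of −L dB): F_i = 10^(NF_i/10), G_i = 10^(G_i,dB/10)
  Stage 1: F_1 = 10^(1.95/10) = 1.567, G_1 = 10^(18.1/10) = 64.57
  Stage 2: F_2 = 10^(3.74/10) = 2.366, G_2 = 10^(15.3/10) = 33.88
Friis cascade:
  F = 1.567 + (2.366 − 1)/64.57 = 1.588
NF = 10 log₁₀(1.588) = 2.01 dB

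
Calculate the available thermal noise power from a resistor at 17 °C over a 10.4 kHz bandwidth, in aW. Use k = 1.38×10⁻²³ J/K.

T = 17 °C + 273.15 = 290.15 K
P_n = kTB = 1.38×10⁻²³ × 290.15 × 1.04×10⁴ = 4.16×10⁻¹⁷ W = 41.6 aW

41.6 aW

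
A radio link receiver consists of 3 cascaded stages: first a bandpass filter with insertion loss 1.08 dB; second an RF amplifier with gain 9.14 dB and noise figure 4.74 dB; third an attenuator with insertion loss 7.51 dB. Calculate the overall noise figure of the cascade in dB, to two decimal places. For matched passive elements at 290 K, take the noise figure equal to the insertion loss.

Convert to linear (a loss of L dB is a gain of −L dB): F_i = 10^(NF_i/10), G_i = 10^(G_i,dB/10)
  Stage 1: F_1 = 10^(1.08/10) = 1.282, G_1 = 10^(−1.08/10) = 0.7798
  Stage 2: F_2 = 10^(4.74/10) = 2.979, G_2 = 10^(9.14/10) = 8.204
  Stage 3: F_3 = 10^(7.51/10) = 5.636, G_3 = 10^(−7.51/10) = 0.1774
Friis cascade:
  F = 1.282 + (2.979 − 1)/0.7798 + (5.636 − 1)/6.397 = 4.544
NF = 10 log₁₀(4.544) = 6.57 dB

6.57 dB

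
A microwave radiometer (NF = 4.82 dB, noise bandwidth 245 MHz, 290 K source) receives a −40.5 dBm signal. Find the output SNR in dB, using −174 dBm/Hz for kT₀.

44.8 dB

Noise floor: N = −174 + 10 log₁₀(B) + NF
10 log₁₀(2.45×10⁸) = 83.89 dB
N = −174 + 83.89 + 4.82 = −85.29 dBm
SNR = P_sig − N = −40.5 − (−85.29) = 44.79 dB → 44.8 dB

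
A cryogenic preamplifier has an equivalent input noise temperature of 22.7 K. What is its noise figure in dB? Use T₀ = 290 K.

F = 1 + T_e/T₀ = 1 + 22.7/290 = 1.07828
NF = 10 log₁₀(1.07828) = 0.327 dB

0.327 dB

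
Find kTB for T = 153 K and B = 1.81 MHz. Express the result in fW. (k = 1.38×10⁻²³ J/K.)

P_n = kTB = 1.38×10⁻²³ × 153 × 1.81×10⁶ = 3.82×10⁻¹⁵ W = 3.82 fW

3.82 fW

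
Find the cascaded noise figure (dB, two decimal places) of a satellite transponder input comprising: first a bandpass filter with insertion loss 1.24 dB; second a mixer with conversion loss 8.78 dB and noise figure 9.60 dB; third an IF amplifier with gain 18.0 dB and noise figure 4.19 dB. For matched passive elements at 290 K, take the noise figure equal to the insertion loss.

14.54 dB

Convert to linear (a loss of L dB is a gain of −L dB): F_i = 10^(NF_i/10), G_i = 10^(G_i,dB/10)
  Stage 1: F_1 = 10^(1.24/10) = 1.330, G_1 = 10^(−1.24/10) = 0.7516
  Stage 2: F_2 = 10^(9.60/10) = 9.120, G_2 = 10^(−8.78/10) = 0.1324
  Stage 3: F_3 = 10^(4.19/10) = 2.624, G_3 = 10^(18.0/10) = 63.10
Friis cascade:
  F = 1.330 + (9.120 − 1)/0.7516 + (2.624 − 1)/0.09954 = 28.45
NF = 10 log₁₀(28.45) = 14.54 dB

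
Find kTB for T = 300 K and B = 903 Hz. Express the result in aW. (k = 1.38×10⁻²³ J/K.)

3.74 aW

P_n = kTB = 1.38×10⁻²³ × 300 × 9.03×10² = 3.74×10⁻¹⁸ W = 3.74 aW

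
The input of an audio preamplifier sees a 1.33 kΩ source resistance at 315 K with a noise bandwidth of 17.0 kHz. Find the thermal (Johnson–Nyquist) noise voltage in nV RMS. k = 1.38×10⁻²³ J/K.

V_n = √(4kTRB)
4kTRB = 4 × 1.38×10⁻²³ × 315 × 1.33×10³ × 1.70×10⁴ = 3.93×10⁻¹³ V²
V_n = √(3.93×10⁻¹³) = 6.27×10⁻⁷ V = 627 nV

627 nV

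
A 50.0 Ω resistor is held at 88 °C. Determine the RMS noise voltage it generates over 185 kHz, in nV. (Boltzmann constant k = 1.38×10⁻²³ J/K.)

T = 88 °C + 273.15 = 361.15 K
V_n = √(4kTRB)
4kTRB = 4 × 1.38×10⁻²³ × 361.15 × 5.00×10¹ × 1.85×10⁵ = 1.84×10⁻¹³ V²
V_n = √(1.84×10⁻¹³) = 4.29×10⁻⁷ V = 429 nV

429 nV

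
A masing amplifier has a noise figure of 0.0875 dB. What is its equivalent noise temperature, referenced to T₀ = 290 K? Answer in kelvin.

5.90 K

F = 10^(0.0875/10) = 1.02035
T_e = (F − 1)·T₀ = (1.02035 − 1) × 290 = 5.90 K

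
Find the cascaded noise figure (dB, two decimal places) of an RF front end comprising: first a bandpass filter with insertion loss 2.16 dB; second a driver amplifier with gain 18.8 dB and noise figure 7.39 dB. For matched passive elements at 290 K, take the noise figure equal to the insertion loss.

Convert to linear (a loss of L dB is a gain of −L dB): F_i = 10^(NF_i/10), G_i = 10^(G_i,dB/10)
  Stage 1: F_1 = 10^(2.16/10) = 1.644, G_1 = 10^(−2.16/10) = 0.6081
  Stage 2: F_2 = 10^(7.39/10) = 5.483, G_2 = 10^(18.8/10) = 75.86
Friis cascade:
  F = 1.644 + (5.483 − 1)/0.6081 = 9.016
NF = 10 log₁₀(9.016) = 9.55 dB

9.55 dB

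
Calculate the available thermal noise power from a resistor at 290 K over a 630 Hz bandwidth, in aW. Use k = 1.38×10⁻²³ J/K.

P_n = kTB = 1.38×10⁻²³ × 290 × 6.30×10² = 2.52×10⁻¹⁸ W = 2.52 aW

2.52 aW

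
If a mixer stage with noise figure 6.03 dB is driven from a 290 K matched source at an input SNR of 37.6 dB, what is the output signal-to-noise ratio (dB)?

31.57 dB

By definition F = SNR_in/SNR_out, so in dB: SNR_out = SNR_in − NF
SNR_out = 37.6 − 6.03 = 31.57 dB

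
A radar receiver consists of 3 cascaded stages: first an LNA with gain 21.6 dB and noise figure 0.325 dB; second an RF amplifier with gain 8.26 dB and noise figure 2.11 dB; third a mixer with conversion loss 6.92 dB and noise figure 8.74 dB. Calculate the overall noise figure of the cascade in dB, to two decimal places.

Convert to linear (a loss of L dB is a gain of −L dB): F_i = 10^(NF_i/10), G_i = 10^(G_i,dB/10)
  Stage 1: F_1 = 10^(0.325/10) = 1.078, G_1 = 10^(21.6/10) = 144.5
  Stage 2: F_2 = 10^(2.11/10) = 1.626, G_2 = 10^(8.26/10) = 6.699
  Stage 3: F_3 = 10^(8.74/10) = 7.482, G_3 = 10^(−6.92/10) = 0.2032
Friis cascade:
  F = 1.078 + (1.626 − 1)/144.5 + (7.482 − 1)/968.3 = 1.089
NF = 10 log₁₀(1.089) = 0.37 dB

0.37 dB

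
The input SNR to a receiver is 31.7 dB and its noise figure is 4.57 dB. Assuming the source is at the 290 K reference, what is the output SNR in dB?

27.13 dB

By definition F = SNR_in/SNR_out, so in dB: SNR_out = SNR_in − NF
SNR_out = 31.7 − 4.57 = 27.13 dB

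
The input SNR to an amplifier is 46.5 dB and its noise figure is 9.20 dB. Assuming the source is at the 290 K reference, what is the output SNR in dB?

37.30 dB

By definition F = SNR_in/SNR_out, so in dB: SNR_out = SNR_in − NF
SNR_out = 46.5 − 9.20 = 37.30 dB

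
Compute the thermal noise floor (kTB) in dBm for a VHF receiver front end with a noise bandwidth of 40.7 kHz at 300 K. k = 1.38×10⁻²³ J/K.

P_n = kTB = 1.38×10⁻²³ × 300 × 4.07×10⁴ = 1.68×10⁻¹⁶ W
In dBm: 10 log₁₀(1.68×10⁻¹⁶ / 10⁻³) = −127.7 dBm

−127.7 dBm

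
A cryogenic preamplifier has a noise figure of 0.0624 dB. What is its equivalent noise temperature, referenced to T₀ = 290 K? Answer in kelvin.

4.20 K

F = 10^(0.0624/10) = 1.01447
T_e = (F − 1)·T₀ = (1.01447 − 1) × 290 = 4.20 K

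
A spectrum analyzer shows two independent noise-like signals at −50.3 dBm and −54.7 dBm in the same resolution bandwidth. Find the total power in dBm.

Convert to linear, add, convert back:
P₁ = 9.33×10⁻⁹ W, P₂ = 3.39×10⁻⁹ W
P_tot = 1.27×10⁻⁸ W → 10 log₁₀(P_tot / 10⁻³) = −49.0 dBm

−49.0 dBm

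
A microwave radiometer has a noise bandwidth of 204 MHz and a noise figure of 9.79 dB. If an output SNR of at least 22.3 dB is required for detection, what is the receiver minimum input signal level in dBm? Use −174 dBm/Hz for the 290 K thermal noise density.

Sensitivity = −174 + 10 log₁₀(B) + NF + SNR_min
= −174 + 83.1 + 9.79 + 22.3
= −58.81 dBm → −58.8 dBm

−58.8 dBm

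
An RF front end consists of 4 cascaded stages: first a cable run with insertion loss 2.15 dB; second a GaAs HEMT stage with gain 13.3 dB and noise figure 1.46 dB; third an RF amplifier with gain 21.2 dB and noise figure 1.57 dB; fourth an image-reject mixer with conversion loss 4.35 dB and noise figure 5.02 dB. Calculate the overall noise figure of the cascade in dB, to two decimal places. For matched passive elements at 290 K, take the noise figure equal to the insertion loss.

Convert to linear (a loss of L dB is a gain of −L dB): F_i = 10^(NF_i/10), G_i = 10^(G_i,dB/10)
  Stage 1: F_1 = 10^(2.15/10) = 1.641, G_1 = 10^(−2.15/10) = 0.6095
  Stage 2: F_2 = 10^(1.46/10) = 1.400, G_2 = 10^(13.3/10) = 21.38
  Stage 3: F_3 = 10^(1.57/10) = 1.435, G_3 = 10^(21.2/10) = 131.8
  Stage 4: F_4 = 10^(5.02/10) = 3.177, G_4 = 10^(−4.35/10) = 0.3673
Friis cascade:
  F = 1.641 + (1.400 − 1)/0.6095 + (1.435 − 1)/13.03 + (3.177 − 1)/1718 = 2.331
NF = 10 log₁₀(2.331) = 3.68 dB

3.68 dB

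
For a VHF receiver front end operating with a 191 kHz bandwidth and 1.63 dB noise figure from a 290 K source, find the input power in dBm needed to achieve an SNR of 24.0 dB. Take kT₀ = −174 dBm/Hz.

Sensitivity = −174 + 10 log₁₀(B) + NF + SNR_min
= −174 + 52.81 + 1.63 + 24.0
= −95.56 dBm → −95.6 dBm

−95.6 dBm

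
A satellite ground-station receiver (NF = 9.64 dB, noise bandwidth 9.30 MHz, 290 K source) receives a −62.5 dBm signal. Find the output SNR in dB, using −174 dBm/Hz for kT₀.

Noise floor: N = −174 + 10 log₁₀(B) + NF
10 log₁₀(9.30×10⁶) = 69.68 dB
N = −174 + 69.68 + 9.64 = −94.68 dBm
SNR = P_sig − N = −62.5 − (−94.68) = 32.18 dB → 32.2 dB

32.2 dB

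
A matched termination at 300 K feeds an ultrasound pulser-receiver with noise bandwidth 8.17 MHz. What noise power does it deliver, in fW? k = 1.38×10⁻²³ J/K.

P_n = kTB = 1.38×10⁻²³ × 300 × 8.17×10⁶ = 3.38×10⁻¹⁴ W = 33.8 fW

33.8 fW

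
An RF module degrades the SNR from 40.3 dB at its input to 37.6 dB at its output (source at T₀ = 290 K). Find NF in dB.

2.7 dB

NF (dB) = SNR_in(dB) − SNR_out(dB) when the source is at T₀
NF = 40.3 − 37.6 = 2.7 dB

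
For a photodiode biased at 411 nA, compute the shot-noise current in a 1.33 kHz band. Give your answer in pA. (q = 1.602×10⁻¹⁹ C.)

13.2 pA

I_n = √(2qI·B)
2qI·B = 2 × 1.602×10⁻¹⁹ × 4.11×10⁻⁷ × 1.33×10³ = 1.75×10⁻²² A²
I_n = √(1.75×10⁻²²) = 1.32×10⁻¹¹ A = 13.2 pA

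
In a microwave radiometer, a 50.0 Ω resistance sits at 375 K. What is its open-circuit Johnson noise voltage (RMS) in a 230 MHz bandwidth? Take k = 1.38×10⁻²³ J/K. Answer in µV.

V_n = √(4kTRB)
4kTRB = 4 × 1.38×10⁻²³ × 375 × 5.00×10¹ × 2.30×10⁸ = 2.38×10⁻¹⁰ V²
V_n = √(2.38×10⁻¹⁰) = 1.54×10⁻⁵ V = 15.4 µV

15.4 µV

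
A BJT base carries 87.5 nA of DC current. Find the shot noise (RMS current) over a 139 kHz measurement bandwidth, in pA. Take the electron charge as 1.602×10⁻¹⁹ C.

I_n = √(2qI·B)
2qI·B = 2 × 1.602×10⁻¹⁹ × 8.75×10⁻⁸ × 1.39×10⁵ = 3.90×10⁻²¹ A²
I_n = √(3.90×10⁻²¹) = 6.24×10⁻¹¹ A = 62.4 pA

62.4 pA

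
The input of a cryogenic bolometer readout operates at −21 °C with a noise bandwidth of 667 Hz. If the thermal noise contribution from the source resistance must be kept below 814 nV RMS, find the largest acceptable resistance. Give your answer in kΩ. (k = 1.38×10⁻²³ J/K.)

T = −21 °C + 273.15 = 252.15 K
Johnson–Nyquist: V_n = √(4kTRB) ⇒ R = V_n² / (4kTB)
4kTB = 4 × 1.38×10⁻²³ × 252.15 × 6.67×10² = 9.28×10⁻¹⁸
R = (8.14×10⁻⁷)² / 9.28×10⁻¹⁸ = 7.14×10⁴ Ω = 71.4 kΩ

71.4 kΩ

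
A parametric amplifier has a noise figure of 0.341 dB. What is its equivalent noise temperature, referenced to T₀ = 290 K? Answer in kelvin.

F = 10^(0.341/10) = 1.08168
T_e = (F − 1)·T₀ = (1.08168 − 1) × 290 = 23.7 K

23.7 K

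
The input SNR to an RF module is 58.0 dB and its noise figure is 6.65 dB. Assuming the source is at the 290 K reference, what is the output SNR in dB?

51.35 dB

By definition F = SNR_in/SNR_out, so in dB: SNR_out = SNR_in − NF
SNR_out = 58.0 − 6.65 = 51.35 dB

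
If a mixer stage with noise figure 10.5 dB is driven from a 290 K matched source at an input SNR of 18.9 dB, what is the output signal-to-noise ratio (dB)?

By definition F = SNR_in/SNR_out, so in dB: SNR_out = SNR_in − NF
SNR_out = 18.9 − 10.5 = 8.4 dB

8.4 dB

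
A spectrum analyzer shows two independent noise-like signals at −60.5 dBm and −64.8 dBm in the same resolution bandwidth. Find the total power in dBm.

−59.1 dBm

Convert to linear, add, convert back:
P₁ = 8.91×10⁻¹⁰ W, P₂ = 3.31×10⁻¹⁰ W
P_tot = 1.22×10⁻⁹ W → 10 log₁₀(P_tot / 10⁻³) = −59.1 dBm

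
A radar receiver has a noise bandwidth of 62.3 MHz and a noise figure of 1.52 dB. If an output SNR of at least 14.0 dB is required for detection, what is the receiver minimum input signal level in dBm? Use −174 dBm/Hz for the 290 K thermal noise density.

−80.5 dBm

Sensitivity = −174 + 10 log₁₀(B) + NF + SNR_min
= −174 + 77.94 + 1.52 + 14.0
= −80.54 dBm → −80.5 dBm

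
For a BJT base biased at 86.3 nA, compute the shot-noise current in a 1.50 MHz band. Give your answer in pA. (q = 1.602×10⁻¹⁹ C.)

204 pA

I_n = √(2qI·B)
2qI·B = 2 × 1.602×10⁻¹⁹ × 8.63×10⁻⁸ × 1.50×10⁶ = 4.15×10⁻²⁰ A²
I_n = √(4.15×10⁻²⁰) = 2.04×10⁻¹⁰ A = 204 pA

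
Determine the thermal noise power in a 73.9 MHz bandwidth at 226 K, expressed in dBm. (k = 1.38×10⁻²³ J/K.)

−96.4 dBm

P_n = kTB = 1.38×10⁻²³ × 226 × 7.39×10⁷ = 2.30×10⁻¹³ W
In dBm: 10 log₁₀(2.30×10⁻¹³ / 10⁻³) = −96.4 dBm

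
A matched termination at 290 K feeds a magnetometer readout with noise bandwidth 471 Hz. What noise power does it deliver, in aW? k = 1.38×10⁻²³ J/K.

P_n = kTB = 1.38×10⁻²³ × 290 × 4.71×10² = 1.88×10⁻¹⁸ W = 1.88 aW

1.88 aW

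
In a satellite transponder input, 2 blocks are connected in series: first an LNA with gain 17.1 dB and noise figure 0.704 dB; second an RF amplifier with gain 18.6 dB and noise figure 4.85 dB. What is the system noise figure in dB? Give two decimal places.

Convert to linear (a loss of L dB is a gain of −L dB): F_i = 10^(NF_i/10), G_i = 10^(G_i,dB/10)
  Stage 1: F_1 = 10^(0.704/10) = 1.176, G_1 = 10^(17.1/10) = 51.29
  Stage 2: F_2 = 10^(4.85/10) = 3.055, G_2 = 10^(18.6/10) = 72.44
Friis cascade:
  F = 1.176 + (3.055 − 1)/51.29 = 1.216
NF = 10 log₁₀(1.216) = 0.85 dB

0.85 dB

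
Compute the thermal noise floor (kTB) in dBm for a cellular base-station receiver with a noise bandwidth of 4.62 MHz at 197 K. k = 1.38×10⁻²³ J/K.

P_n = kTB = 1.38×10⁻²³ × 197 × 4.62×10⁶ = 1.26×10⁻¹⁴ W
In dBm: 10 log₁₀(1.26×10⁻¹⁴ / 10⁻³) = −109.0 dBm

−109.0 dBm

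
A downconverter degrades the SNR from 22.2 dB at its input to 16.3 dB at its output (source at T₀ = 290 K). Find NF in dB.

NF (dB) = SNR_in(dB) − SNR_out(dB) when the source is at T₀
NF = 22.2 − 16.3 = 5.9 dB

5.9 dB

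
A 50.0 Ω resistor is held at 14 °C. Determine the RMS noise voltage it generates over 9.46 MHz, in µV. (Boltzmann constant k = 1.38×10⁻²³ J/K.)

2.74 µV

T = 14 °C + 273.15 = 287.15 K
V_n = √(4kTRB)
4kTRB = 4 × 1.38×10⁻²³ × 287.15 × 5.00×10¹ × 9.46×10⁶ = 7.50×10⁻¹² V²
V_n = √(7.50×10⁻¹²) = 2.74×10⁻⁶ V = 2.74 µV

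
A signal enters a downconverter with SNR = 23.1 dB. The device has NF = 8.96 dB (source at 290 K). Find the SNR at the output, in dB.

14.14 dB

By definition F = SNR_in/SNR_out, so in dB: SNR_out = SNR_in − NF
SNR_out = 23.1 − 8.96 = 14.14 dB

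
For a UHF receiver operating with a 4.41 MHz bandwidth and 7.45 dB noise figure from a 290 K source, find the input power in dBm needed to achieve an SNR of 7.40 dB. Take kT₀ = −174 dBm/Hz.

Sensitivity = −174 + 10 log₁₀(B) + NF + SNR_min
= −174 + 66.44 + 7.45 + 7.40
= −92.71 dBm → −92.7 dBm

−92.7 dBm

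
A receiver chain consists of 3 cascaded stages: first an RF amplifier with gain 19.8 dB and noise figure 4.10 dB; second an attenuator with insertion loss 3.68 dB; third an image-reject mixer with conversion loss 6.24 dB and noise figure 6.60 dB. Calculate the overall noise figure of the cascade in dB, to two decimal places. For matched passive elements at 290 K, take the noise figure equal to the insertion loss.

Convert to linear (a loss of L dB is a gain of −L dB): F_i = 10^(NF_i/10), G_i = 10^(G_i,dB/10)
  Stage 1: F_1 = 10^(4.10/10) = 2.570, G_1 = 10^(19.8/10) = 95.50
  Stage 2: F_2 = 10^(3.68/10) = 2.333, G_2 = 10^(−3.68/10) = 0.4285
  Stage 3: F_3 = 10^(6.60/10) = 4.571, G_3 = 10^(−6.24/10) = 0.2377
Friis cascade:
  F = 2.570 + (2.333 − 1)/95.50 + (4.571 − 1)/40.93 = 2.672
NF = 10 log₁₀(2.672) = 4.27 dB

4.27 dB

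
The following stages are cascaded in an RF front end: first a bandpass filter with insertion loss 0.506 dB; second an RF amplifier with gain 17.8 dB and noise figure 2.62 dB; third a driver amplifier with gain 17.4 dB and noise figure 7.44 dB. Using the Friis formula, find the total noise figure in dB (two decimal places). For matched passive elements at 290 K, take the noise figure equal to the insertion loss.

3.30 dB

Convert to linear (a loss of L dB is a gain of −L dB): F_i = 10^(NF_i/10), G_i = 10^(G_i,dB/10)
  Stage 1: F_1 = 10^(0.506/10) = 1.124, G_1 = 10^(−0.506/10) = 0.8900
  Stage 2: F_2 = 10^(2.62/10) = 1.828, G_2 = 10^(17.8/10) = 60.26
  Stage 3: F_3 = 10^(7.44/10) = 5.546, G_3 = 10^(17.4/10) = 54.95
Friis cascade:
  F = 1.124 + (1.828 − 1)/0.8900 + (5.546 − 1)/53.63 = 2.139
NF = 10 log₁₀(2.139) = 3.30 dB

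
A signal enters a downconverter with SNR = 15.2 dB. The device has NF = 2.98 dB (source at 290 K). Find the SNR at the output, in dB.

By definition F = SNR_in/SNR_out, so in dB: SNR_out = SNR_in − NF
SNR_out = 15.2 − 2.98 = 12.22 dB

12.22 dB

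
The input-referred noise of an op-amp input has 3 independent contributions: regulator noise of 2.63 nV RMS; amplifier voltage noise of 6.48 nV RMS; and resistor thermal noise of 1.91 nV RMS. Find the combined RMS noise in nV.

7.25 nV

Uncorrelated sources add in power (mean-square): V_tot = √(ΣV_i²)
V_tot = √[(2.63×10⁻⁹)² + (6.48×10⁻⁹)² + (1.91×10⁻⁹)²] = 7.25×10⁻⁹ V = 7.25 nV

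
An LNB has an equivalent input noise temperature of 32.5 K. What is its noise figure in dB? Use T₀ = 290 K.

F = 1 + T_e/T₀ = 1 + 32.5/290 = 1.11207
NF = 10 log₁₀(1.11207) = 0.461 dB

0.461 dB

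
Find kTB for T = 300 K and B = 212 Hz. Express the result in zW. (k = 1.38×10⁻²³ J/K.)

878 zW

P_n = kTB = 1.38×10⁻²³ × 300 × 2.12×10² = 8.78×10⁻¹⁹ W = 878 zW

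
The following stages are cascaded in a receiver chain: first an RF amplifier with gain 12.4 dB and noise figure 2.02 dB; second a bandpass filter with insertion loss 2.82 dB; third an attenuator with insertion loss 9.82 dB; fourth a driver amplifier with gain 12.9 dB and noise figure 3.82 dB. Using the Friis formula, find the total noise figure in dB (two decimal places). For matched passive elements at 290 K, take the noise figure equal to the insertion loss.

Convert to linear (a loss of L dB is a gain of −L dB): F_i = 10^(NF_i/10), G_i = 10^(G_i,dB/10)
  Stage 1: F_1 = 10^(2.02/10) = 1.592, G_1 = 10^(12.4/10) = 17.38
  Stage 2: F_2 = 10^(2.82/10) = 1.914, G_2 = 10^(−2.82/10) = 0.5224
  Stage 3: F_3 = 10^(9.82/10) = 9.594, G_3 = 10^(−9.82/10) = 0.1042
  Stage 4: F_4 = 10^(3.82/10) = 2.410, G_4 = 10^(12.9/10) = 19.50
Friis cascade:
  F = 1.592 + (1.914 − 1)/17.38 + (9.594 − 1)/9.078 + (2.410 − 1)/0.9462 = 4.081
NF = 10 log₁₀(4.081) = 6.11 dB

6.11 dB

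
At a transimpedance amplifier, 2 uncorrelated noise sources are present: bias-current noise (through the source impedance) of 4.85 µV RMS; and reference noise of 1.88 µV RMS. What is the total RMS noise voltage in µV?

Uncorrelated sources add in power (mean-square): V_tot = √(ΣV_i²)
V_tot = √[(4.85×10⁻⁶)² + (1.88×10⁻⁶)²] = 5.20×10⁻⁶ V = 5.20 µV

5.20 µV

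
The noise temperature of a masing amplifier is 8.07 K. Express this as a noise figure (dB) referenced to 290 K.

F = 1 + T_e/T₀ = 1 + 8.07/290 = 1.02783
NF = 10 log₁₀(1.02783) = 0.119 dB

0.119 dB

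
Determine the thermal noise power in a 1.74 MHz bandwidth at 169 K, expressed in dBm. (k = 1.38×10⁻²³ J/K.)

P_n = kTB = 1.38×10⁻²³ × 169 × 1.74×10⁶ = 4.06×10⁻¹⁵ W
In dBm: 10 log₁₀(4.06×10⁻¹⁵ / 10⁻³) = −113.9 dBm

−113.9 dBm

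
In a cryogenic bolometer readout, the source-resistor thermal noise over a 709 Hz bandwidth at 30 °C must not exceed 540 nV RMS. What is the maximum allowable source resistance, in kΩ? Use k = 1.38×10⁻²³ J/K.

24.6 kΩ

T = 30 °C + 273.15 = 303.15 K
Johnson–Nyquist: V_n = √(4kTRB) ⇒ R = V_n² / (4kTB)
4kTB = 4 × 1.38×10⁻²³ × 303.15 × 7.09×10² = 1.19×10⁻¹⁷
R = (5.40×10⁻⁷)² / 1.19×10⁻¹⁷ = 2.46×10⁴ Ω = 24.6 kΩ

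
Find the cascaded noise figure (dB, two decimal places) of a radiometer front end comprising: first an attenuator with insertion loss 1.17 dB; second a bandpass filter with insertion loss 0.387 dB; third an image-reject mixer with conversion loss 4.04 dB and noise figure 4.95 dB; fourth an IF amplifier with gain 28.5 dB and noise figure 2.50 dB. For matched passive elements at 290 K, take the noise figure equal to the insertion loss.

Convert to linear (a loss of L dB is a gain of −L dB): F_i = 10^(NF_i/10), G_i = 10^(G_i,dB/10)
  Stage 1: F_1 = 10^(1.17/10) = 1.309, G_1 = 10^(−1.17/10) = 0.7638
  Stage 2: F_2 = 10^(0.387/10) = 1.093, G_2 = 10^(−0.387/10) = 0.9147
  Stage 3: F_3 = 10^(4.95/10) = 3.126, G_3 = 10^(−4.04/10) = 0.3945
  Stage 4: F_4 = 10^(2.50/10) = 1.778, G_4 = 10^(28.5/10) = 707.9
Friis cascade:
  F = 1.309 + (1.093 − 1)/0.7638 + (3.126 − 1)/0.6987 + (1.778 − 1)/0.2756 = 7.298
NF = 10 log₁₀(7.298) = 8.63 dB

8.63 dB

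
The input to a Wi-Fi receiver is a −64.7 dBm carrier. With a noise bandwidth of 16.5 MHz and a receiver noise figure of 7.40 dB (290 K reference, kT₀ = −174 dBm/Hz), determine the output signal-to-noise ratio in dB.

Noise floor: N = −174 + 10 log₁₀(B) + NF
10 log₁₀(1.65×10⁷) = 72.17 dB
N = −174 + 72.17 + 7.40 = −94.43 dBm
SNR = P_sig − N = −64.7 − (−94.43) = 29.73 dB → 29.7 dB

29.7 dB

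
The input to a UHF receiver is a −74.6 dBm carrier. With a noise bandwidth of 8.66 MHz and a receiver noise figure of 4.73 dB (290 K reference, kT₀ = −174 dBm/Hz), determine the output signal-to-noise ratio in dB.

Noise floor: N = −174 + 10 log₁₀(B) + NF
10 log₁₀(8.66×10⁶) = 69.38 dB
N = −174 + 69.38 + 4.73 = −99.89 dBm
SNR = P_sig − N = −74.6 − (−99.89) = 25.29 dB → 25.3 dB

25.3 dB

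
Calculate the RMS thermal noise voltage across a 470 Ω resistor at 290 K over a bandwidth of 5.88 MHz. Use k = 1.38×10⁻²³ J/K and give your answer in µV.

V_n = √(4kTRB)
4kTRB = 4 × 1.38×10⁻²³ × 290 × 4.70×10² × 5.88×10⁶ = 4.42×10⁻¹¹ V²
V_n = √(4.42×10⁻¹¹) = 6.65×10⁻⁶ V = 6.65 µV

6.65 µV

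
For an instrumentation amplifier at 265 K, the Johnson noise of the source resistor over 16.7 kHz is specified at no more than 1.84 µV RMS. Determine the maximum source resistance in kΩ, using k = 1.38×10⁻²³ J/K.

13.9 kΩ

Johnson–Nyquist: V_n = √(4kTRB) ⇒ R = V_n² / (4kTB)
4kTB = 4 × 1.38×10⁻²³ × 265 × 1.67×10⁴ = 2.44×10⁻¹⁶
R = (1.84×10⁻⁶)² / 2.44×10⁻¹⁶ = 1.39×10⁴ Ω = 13.9 kΩ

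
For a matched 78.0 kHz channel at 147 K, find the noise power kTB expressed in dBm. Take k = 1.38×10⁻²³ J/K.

P_n = kTB = 1.38×10⁻²³ × 147 × 7.80×10⁴ = 1.58×10⁻¹⁶ W
In dBm: 10 log₁₀(1.58×10⁻¹⁶ / 10⁻³) = −128.0 dBm

−128.0 dBm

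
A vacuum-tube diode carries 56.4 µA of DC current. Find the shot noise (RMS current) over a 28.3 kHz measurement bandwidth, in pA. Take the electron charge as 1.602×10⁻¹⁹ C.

I_n = √(2qI·B)
2qI·B = 2 × 1.602×10⁻¹⁹ × 5.64×10⁻⁵ × 2.83×10⁴ = 5.11×10⁻¹⁹ A²
I_n = √(5.11×10⁻¹⁹) = 7.15×10⁻¹⁰ A = 715 pA

715 pA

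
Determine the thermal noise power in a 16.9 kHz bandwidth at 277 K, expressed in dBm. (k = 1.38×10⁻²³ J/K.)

−131.9 dBm

P_n = kTB = 1.38×10⁻²³ × 277 × 1.69×10⁴ = 6.46×10⁻¹⁷ W
In dBm: 10 log₁₀(6.46×10⁻¹⁷ / 10⁻³) = −131.9 dBm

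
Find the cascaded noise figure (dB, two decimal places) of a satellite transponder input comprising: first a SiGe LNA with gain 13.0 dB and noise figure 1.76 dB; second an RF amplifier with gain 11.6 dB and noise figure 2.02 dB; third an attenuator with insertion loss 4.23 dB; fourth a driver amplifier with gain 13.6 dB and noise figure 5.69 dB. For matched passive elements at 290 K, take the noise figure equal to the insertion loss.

Convert to linear (a loss of L dB is a gain of −L dB): F_i = 10^(NF_i/10), G_i = 10^(G_i,dB/10)
  Stage 1: F_1 = 10^(1.76/10) = 1.500, G_1 = 10^(13.0/10) = 19.95
  Stage 2: F_2 = 10^(2.02/10) = 1.592, G_2 = 10^(11.6/10) = 14.45
  Stage 3: F_3 = 10^(4.23/10) = 2.649, G_3 = 10^(−4.23/10) = 0.3776
  Stage 4: F_4 = 10^(5.69/10) = 3.707, G_4 = 10^(13.6/10) = 22.91
Friis cascade:
  F = 1.500 + (1.592 − 1)/19.95 + (2.649 − 1)/288.4 + (3.707 − 1)/108.9 = 1.560
NF = 10 log₁₀(1.560) = 1.93 dB

1.93 dB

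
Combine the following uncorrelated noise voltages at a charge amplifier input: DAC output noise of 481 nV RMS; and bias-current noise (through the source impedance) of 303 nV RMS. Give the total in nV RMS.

Uncorrelated sources add in power (mean-square): V_tot = √(ΣV_i²)
V_tot = √[(4.81×10⁻⁷)² + (3.03×10⁻⁷)²] = 5.68×10⁻⁷ V = 568 nV

568 nV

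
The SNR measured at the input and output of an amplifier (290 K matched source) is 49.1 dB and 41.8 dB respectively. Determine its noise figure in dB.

NF (dB) = SNR_in(dB) − SNR_out(dB) when the source is at T₀
NF = 49.1 − 41.8 = 7.3 dB

7.3 dB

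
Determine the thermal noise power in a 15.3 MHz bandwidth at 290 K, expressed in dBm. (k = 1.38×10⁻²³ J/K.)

P_n = kTB = 1.38×10⁻²³ × 290 × 1.53×10⁷ = 6.12×10⁻¹⁴ W
In dBm: 10 log₁₀(6.12×10⁻¹⁴ / 10⁻³) = −102.1 dBm

−102.1 dBm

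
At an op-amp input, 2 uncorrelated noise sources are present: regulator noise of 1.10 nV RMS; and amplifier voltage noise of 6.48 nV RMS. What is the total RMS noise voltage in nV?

6.57 nV

Uncorrelated sources add in power (mean-square): V_tot = √(ΣV_i²)
V_tot = √[(1.10×10⁻⁹)² + (6.48×10⁻⁹)²] = 6.57×10⁻⁹ V = 6.57 nV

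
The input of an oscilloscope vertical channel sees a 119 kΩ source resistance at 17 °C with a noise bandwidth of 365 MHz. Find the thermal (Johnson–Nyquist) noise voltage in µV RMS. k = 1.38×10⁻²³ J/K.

T = 17 °C + 273.15 = 290.15 K
V_n = √(4kTRB)
4kTRB = 4 × 1.38×10⁻²³ × 290.15 × 1.19×10⁵ × 3.65×10⁸ = 6.96×10⁻⁷ V²
V_n = √(6.96×10⁻⁷) = 8.34×10⁻⁴ V = 834 µV

834 µV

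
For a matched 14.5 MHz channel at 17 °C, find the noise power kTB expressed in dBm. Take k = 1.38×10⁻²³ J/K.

T = 17 °C + 273.15 = 290.15 K
P_n = kTB = 1.38×10⁻²³ × 290.15 × 1.45×10⁷ = 5.81×10⁻¹⁴ W
In dBm: 10 log₁₀(5.81×10⁻¹⁴ / 10⁻³) = −102.4 dBm

−102.4 dBm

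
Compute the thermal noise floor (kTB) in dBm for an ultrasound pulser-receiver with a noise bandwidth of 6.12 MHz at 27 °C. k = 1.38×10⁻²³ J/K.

T = 27 °C + 273.15 = 300.15 K
P_n = kTB = 1.38×10⁻²³ × 300.15 × 6.12×10⁶ = 2.53×10⁻¹⁴ W
In dBm: 10 log₁₀(2.53×10⁻¹⁴ / 10⁻³) = −106.0 dBm

−106.0 dBm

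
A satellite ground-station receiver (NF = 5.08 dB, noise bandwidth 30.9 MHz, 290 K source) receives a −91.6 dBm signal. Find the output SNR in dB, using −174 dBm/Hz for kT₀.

2.4 dB

Noise floor: N = −174 + 10 log₁₀(B) + NF
10 log₁₀(3.09×10⁷) = 74.9 dB
N = −174 + 74.9 + 5.08 = −94.02 dBm
SNR = P_sig − N = −91.6 − (−94.02) = 2.42 dB → 2.4 dB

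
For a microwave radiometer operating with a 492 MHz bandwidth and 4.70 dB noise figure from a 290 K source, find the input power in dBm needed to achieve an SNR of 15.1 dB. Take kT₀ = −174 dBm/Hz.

Sensitivity = −174 + 10 log₁₀(B) + NF + SNR_min
= −174 + 86.92 + 4.70 + 15.1
= −67.28 dBm → −67.3 dBm

−67.3 dBm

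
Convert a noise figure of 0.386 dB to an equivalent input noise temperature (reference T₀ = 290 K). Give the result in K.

F = 10^(0.386/10) = 1.09295
T_e = (F − 1)·T₀ = (1.09295 − 1) × 290 = 27.0 K

27.0 K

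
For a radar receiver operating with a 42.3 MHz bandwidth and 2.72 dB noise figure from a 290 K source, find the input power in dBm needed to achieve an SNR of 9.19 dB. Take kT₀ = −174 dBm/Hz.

−85.8 dBm

Sensitivity = −174 + 10 log₁₀(B) + NF + SNR_min
= −174 + 76.26 + 2.72 + 9.19
= −85.83 dBm → −85.8 dBm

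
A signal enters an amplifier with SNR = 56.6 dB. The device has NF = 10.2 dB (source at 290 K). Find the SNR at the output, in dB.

46.4 dB

By definition F = SNR_in/SNR_out, so in dB: SNR_out = SNR_in − NF
SNR_out = 56.6 − 10.2 = 46.4 dB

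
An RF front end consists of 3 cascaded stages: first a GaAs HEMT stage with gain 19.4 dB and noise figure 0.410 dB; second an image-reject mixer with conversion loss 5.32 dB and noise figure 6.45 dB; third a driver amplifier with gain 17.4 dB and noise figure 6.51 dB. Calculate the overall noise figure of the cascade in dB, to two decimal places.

1.05 dB

Convert to linear (a loss of L dB is a gain of −L dB): F_i = 10^(NF_i/10), G_i = 10^(G_i,dB/10)
  Stage 1: F_1 = 10^(0.410/10) = 1.099, G_1 = 10^(19.4/10) = 87.10
  Stage 2: F_2 = 10^(6.45/10) = 4.416, G_2 = 10^(−5.32/10) = 0.2938
  Stage 3: F_3 = 10^(6.51/10) = 4.477, G_3 = 10^(17.4/10) = 54.95
Friis cascade:
  F = 1.099 + (4.416 − 1)/87.10 + (4.477 − 1)/25.59 = 1.274
NF = 10 log₁₀(1.274) = 1.05 dB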